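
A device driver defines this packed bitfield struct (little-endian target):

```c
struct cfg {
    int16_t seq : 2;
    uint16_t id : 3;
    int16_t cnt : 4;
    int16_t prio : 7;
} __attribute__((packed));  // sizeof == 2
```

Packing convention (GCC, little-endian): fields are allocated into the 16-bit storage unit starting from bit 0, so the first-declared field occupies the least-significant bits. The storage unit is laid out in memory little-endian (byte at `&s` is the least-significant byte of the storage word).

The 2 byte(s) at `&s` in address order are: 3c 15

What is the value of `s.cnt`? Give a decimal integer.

-7

[0]=0x3c [1]=0x15 (little-endian) → word 0x153c
seq [0+:2] = (word>>0) & 0x3 = 0
id [2+:3] = (word>>2) & 0x7 = 7
cnt [5+:4] = (word>>5) & 0xf = 9  ←
prio [9+:7] = (word>>9) & 0x7f = 10
cnt signed 4b, MSB=1: 9 - 16 = -7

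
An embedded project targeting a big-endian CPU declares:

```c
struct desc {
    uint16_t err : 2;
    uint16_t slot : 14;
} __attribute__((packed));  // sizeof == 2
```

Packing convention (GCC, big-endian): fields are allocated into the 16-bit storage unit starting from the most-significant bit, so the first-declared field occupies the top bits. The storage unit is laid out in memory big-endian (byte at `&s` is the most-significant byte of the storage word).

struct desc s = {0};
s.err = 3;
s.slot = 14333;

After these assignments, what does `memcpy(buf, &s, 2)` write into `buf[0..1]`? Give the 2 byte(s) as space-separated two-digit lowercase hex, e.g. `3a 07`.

f7 fd

err:2 = 3 → 0x3 << 14 → word 0xc000
slot:14 = 14333 → 0x37fd << 0 → word 0xf7fd
word = 0xf7fd → big-endian bytes:
  [0]=0xf7  [1]=0xfd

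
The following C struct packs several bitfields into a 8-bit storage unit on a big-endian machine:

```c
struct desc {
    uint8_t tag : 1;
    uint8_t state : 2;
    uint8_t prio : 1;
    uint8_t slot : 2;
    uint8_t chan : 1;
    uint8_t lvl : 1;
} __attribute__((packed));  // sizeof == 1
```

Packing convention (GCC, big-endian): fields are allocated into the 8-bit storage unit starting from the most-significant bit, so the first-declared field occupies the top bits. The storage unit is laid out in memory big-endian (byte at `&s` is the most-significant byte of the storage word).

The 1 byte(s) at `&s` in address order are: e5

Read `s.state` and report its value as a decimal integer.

3

[0]=0xe5 (big-endian) → word 0xe5
tag:1 @ bit 7 → (0xe5>>7)&0x1 = 0x1
state:2 @ bit 5 → (0xe5>>5)&0x3 = 0x3  ←
prio:1 @ bit 4 → (0xe5>>4)&0x1 = 0x0
slot:2 @ bit 2 → (0xe5>>2)&0x3 = 0x1
chan:1 @ bit 1 → (0xe5>>1)&0x1 = 0x0
lvl:1 @ bit 0 → (0xe5>>0)&0x1 = 0x1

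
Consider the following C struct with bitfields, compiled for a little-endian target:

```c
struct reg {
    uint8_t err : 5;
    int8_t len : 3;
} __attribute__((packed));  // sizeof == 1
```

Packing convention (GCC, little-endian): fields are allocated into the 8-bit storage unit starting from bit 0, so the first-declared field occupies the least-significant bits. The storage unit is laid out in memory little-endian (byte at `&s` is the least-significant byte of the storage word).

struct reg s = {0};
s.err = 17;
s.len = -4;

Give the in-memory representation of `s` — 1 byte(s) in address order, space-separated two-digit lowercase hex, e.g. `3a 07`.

err (5b) val=17 bits=0x11 at bit 0: 0x11
len (3b) val=-4 bits=0x4 at bit 5: 0x91
word = 0x91 → little-endian bytes:
  [0]=0x91

91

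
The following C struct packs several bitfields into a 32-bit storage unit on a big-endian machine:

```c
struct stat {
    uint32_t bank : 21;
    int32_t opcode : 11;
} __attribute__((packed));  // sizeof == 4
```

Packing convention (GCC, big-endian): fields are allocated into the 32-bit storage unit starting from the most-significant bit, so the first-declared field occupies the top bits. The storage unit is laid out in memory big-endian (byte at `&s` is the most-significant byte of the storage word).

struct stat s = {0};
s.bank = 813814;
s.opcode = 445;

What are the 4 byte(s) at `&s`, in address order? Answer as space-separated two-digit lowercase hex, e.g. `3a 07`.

63 57 b1 bd

bank:21 = 813814 → 0xc6af6 << 11 → word 0x6357b000
opcode:11 = 445 → 0x1bd << 0 → word 0x6357b1bd
word = 0x6357b1bd → big-endian bytes:
  [0]=0x63  [1]=0x57  [2]=0xb1  [3]=0xbd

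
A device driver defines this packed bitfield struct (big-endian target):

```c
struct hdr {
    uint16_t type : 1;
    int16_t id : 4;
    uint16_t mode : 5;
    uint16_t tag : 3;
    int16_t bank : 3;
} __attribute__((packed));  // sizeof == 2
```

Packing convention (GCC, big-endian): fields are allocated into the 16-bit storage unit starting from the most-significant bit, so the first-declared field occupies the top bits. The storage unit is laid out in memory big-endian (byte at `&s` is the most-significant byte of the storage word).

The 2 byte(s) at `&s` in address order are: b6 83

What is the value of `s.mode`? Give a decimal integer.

26

[0]=0xb6 [1]=0x83 (big-endian) → word 0xb683
type:1 @ bit 15 → (0xb683>>15)&0x1 = 0x1
id:4 @ bit 11 → (0xb683>>11)&0xf = 0x6
mode:5 @ bit 6 → (0xb683>>6)&0x1f = 0x1a  ←
tag:3 @ bit 3 → (0xb683>>3)&0x7 = 0x0
bank:3 @ bit 0 → (0xb683>>0)&0x7 = 0x3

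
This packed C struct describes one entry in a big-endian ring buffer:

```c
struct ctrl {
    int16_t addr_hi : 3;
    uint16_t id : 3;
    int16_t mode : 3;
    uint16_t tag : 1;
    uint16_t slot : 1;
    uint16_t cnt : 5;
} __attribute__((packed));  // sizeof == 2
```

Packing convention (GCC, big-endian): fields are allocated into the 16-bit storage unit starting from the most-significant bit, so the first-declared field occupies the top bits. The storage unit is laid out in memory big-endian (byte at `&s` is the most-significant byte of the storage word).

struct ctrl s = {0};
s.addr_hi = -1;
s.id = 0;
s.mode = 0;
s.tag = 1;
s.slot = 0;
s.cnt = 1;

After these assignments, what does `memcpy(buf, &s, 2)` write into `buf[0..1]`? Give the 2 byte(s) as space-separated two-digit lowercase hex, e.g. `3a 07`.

addr_hi:3 = -1 → 0x7 << 13 → word 0xe000
id:3 = 0 → 0x0 << 10 → word 0xe000
mode:3 = 0 → 0x0 << 7 → word 0xe000
tag:1 = 1 → 0x1 << 6 → word 0xe040
slot:1 = 0 → 0x0 << 5 → word 0xe040
cnt:5 = 1 → 0x1 << 0 → word 0xe041
word = 0xe041 → big-endian bytes:
  [0]=0xe0  [1]=0x41

e0 41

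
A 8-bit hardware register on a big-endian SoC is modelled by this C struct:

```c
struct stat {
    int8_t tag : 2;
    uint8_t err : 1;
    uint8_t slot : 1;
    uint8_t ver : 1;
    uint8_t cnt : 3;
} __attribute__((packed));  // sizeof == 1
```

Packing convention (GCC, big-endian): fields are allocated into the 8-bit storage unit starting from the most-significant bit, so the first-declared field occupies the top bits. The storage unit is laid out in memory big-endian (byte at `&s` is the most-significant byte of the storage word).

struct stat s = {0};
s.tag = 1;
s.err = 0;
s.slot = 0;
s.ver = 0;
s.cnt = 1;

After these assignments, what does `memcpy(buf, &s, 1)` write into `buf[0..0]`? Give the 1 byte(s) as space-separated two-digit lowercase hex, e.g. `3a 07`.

tag:2 = 1 → 0x1 << 6 → word 0x40
err:1 = 0 → 0x0 << 5 → word 0x40
slot:1 = 0 → 0x0 << 4 → word 0x40
ver:1 = 0 → 0x0 << 3 → word 0x40
cnt:3 = 1 → 0x1 << 0 → word 0x41
word = 0x41 → big-endian bytes:
  [0]=0x41

41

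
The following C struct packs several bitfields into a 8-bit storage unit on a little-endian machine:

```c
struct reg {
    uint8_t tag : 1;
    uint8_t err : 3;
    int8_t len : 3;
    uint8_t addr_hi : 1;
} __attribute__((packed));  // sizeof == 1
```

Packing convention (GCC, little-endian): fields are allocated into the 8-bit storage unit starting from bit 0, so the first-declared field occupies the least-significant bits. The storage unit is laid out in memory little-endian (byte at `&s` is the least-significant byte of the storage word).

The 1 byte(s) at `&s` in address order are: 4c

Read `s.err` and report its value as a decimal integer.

[0]=0x4c (little-endian) → word 0x4c
tag:1 @ bit 0 → (0x4c>>0)&0x1 = 0x0
err:3 @ bit 1 → (0x4c>>1)&0x7 = 0x6  ←
len:3 @ bit 4 → (0x4c>>4)&0x7 = 0x4
addr_hi:1 @ bit 7 → (0x4c>>7)&0x1 = 0x0

6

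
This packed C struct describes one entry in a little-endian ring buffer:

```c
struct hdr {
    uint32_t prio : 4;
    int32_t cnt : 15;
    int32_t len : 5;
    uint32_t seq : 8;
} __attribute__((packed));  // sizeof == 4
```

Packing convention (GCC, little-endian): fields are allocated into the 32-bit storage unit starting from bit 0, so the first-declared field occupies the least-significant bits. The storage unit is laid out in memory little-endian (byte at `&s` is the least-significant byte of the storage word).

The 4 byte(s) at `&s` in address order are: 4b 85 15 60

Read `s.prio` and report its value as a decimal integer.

[0]=0x4b [1]=0x85 [2]=0x15 [3]=0x60 (little-endian) → word 0x6015854b
prio:4 @ bit 0 → (0x6015854b>>0)&0xf = 0xb  ←
cnt:15 @ bit 4 → (0x6015854b>>4)&0x7fff = 0x5854
len:5 @ bit 19 → (0x6015854b>>19)&0x1f = 0x2
seq:8 @ bit 24 → (0x6015854b>>24)&0xff = 0x60

11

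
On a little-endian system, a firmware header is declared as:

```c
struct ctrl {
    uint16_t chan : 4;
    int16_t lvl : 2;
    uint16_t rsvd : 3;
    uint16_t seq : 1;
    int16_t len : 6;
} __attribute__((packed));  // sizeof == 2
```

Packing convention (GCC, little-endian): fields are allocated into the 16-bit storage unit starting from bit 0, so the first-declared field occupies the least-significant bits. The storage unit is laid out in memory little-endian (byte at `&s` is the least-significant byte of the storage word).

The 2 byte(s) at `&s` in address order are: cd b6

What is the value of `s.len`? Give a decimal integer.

[0]=0xcd [1]=0xb6 (little-endian) → word 0xb6cd
chan:4 @ bit 0 → (0xb6cd>>0)&0xf = 0xd
lvl:2 @ bit 4 → (0xb6cd>>4)&0x3 = 0x0
rsvd:3 @ bit 6 → (0xb6cd>>6)&0x7 = 0x3
seq:1 @ bit 9 → (0xb6cd>>9)&0x1 = 0x1
len:6 @ bit 10 → (0xb6cd>>10)&0x3f = 0x2d  ←
len signed 6b, MSB=1: 45 - 64 = -19

-19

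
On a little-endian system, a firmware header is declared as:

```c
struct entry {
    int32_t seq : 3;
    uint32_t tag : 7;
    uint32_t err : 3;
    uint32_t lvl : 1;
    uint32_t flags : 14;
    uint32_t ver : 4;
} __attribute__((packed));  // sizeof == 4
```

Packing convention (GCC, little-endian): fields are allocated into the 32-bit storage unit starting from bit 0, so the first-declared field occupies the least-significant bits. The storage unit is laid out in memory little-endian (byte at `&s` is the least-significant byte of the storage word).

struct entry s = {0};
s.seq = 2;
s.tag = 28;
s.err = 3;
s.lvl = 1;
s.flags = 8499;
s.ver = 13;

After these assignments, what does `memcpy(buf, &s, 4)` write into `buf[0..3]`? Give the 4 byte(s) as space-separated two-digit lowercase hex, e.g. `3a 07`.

e2 ec 4c d8

seq:3 = 2 → 0x2 << 0 → word 0x00000002
tag:7 = 28 → 0x1c << 3 → word 0x000000e2
err:3 = 3 → 0x3 << 10 → word 0x00000ce2
lvl:1 = 1 → 0x1 << 13 → word 0x00002ce2
flags:14 = 8499 → 0x2133 << 14 → word 0x084cece2
ver:4 = 13 → 0xd << 28 → word 0xd84cece2
word = 0xd84cece2 → little-endian bytes:
  [0]=0xe2  [1]=0xec  [2]=0x4c  [3]=0xd8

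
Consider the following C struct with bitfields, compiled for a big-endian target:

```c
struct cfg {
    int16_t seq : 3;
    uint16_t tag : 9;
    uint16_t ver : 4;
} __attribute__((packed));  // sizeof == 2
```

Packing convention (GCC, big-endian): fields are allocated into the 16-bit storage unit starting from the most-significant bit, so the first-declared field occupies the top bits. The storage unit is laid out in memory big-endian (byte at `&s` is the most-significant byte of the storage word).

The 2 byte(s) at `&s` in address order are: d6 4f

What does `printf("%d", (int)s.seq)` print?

-2

[0]=0xd6 [1]=0x4f (big-endian) → word 0xd64f
seq [13+:3] = (word>>13) & 0x7 = 6  ←
tag [4+:9] = (word>>4) & 0x1ff = 356
ver [0+:4] = (word>>0) & 0xf = 15
seq signed 3b, MSB=1: 6 - 8 = -2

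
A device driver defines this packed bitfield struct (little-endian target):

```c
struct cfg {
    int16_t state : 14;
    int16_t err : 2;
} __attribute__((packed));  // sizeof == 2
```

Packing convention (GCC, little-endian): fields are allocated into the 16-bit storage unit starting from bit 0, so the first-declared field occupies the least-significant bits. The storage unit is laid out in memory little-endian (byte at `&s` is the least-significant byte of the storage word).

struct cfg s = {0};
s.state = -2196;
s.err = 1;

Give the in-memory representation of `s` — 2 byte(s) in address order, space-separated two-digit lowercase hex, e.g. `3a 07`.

[0+:14] state=-2196 & 0x3fff = 0x376c; word=0x376c
[14+:2] err=1 & 0x3 = 0x1; word=0x776c
word = 0x776c → little-endian bytes:
  [0]=0x6c  [1]=0x77

6c 77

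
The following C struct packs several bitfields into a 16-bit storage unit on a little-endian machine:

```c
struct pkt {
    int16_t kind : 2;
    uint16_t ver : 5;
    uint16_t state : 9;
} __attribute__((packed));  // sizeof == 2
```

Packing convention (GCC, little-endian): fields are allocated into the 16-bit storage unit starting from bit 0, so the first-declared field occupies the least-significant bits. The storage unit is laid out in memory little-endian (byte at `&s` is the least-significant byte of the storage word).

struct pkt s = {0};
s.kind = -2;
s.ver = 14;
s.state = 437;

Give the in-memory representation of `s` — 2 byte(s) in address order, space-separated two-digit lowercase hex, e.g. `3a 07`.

kind (2b) val=-2 bits=0x2 at bit 0: 0x0002
ver (5b) val=14 bits=0xe at bit 2: 0x003a
state (9b) val=437 bits=0x1b5 at bit 7: 0xdaba
word = 0xdaba → little-endian bytes:
  [0]=0xba  [1]=0xda

ba da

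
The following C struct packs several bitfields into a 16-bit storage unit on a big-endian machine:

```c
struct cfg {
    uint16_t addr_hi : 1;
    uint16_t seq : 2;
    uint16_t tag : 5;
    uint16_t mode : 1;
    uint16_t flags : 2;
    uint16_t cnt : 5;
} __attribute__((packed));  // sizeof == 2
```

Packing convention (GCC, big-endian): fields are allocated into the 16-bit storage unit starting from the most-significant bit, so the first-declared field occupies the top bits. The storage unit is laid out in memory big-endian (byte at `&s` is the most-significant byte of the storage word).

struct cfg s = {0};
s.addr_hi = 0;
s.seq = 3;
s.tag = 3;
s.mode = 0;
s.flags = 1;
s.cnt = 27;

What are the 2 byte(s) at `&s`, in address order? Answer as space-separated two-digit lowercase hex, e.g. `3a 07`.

[15+:1] addr_hi=0 & 0x1 = 0x0; word=0x0000
[13+:2] seq=3 & 0x3 = 0x3; word=0x6000
[8+:5] tag=3 & 0x1f = 0x3; word=0x6300
[7+:1] mode=0 & 0x1 = 0x0; word=0x6300
[5+:2] flags=1 & 0x3 = 0x1; word=0x6320
[0+:5] cnt=27 & 0x1f = 0x1b; word=0x633b
word = 0x633b → big-endian bytes:
  [0]=0x63  [1]=0x3b

63 3b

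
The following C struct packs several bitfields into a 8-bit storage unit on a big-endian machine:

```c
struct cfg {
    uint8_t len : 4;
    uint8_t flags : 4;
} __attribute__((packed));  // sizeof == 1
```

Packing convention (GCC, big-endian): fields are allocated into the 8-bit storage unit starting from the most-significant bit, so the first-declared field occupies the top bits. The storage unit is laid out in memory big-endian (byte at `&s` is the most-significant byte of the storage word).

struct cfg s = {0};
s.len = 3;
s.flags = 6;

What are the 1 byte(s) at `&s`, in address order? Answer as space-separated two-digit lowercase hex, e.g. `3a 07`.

36

len (4b) val=3 bits=0x3 at bit 4: 0x30
flags (4b) val=6 bits=0x6 at bit 0: 0x36
word = 0x36 → big-endian bytes:
  [0]=0x36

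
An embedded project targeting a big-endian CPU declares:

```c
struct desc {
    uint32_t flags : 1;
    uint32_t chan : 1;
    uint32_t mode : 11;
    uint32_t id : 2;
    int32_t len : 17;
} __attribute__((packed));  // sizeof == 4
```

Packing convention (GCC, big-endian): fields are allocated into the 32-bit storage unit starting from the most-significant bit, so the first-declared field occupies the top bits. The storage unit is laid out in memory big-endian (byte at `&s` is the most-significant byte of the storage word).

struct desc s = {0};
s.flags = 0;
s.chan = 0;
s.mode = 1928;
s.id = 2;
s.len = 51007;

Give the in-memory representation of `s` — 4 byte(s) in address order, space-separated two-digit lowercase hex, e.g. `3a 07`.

3c 44 c7 3f

flags (1b) val=0 bits=0x0 at bit 31: 0x00000000
chan (1b) val=0 bits=0x0 at bit 30: 0x00000000
mode (11b) val=1928 bits=0x788 at bit 19: 0x3c400000
id (2b) val=2 bits=0x2 at bit 17: 0x3c440000
len (17b) val=51007 bits=0xc73f at bit 0: 0x3c44c73f
word = 0x3c44c73f → big-endian bytes:
  [0]=0x3c  [1]=0x44  [2]=0xc7  [3]=0x3f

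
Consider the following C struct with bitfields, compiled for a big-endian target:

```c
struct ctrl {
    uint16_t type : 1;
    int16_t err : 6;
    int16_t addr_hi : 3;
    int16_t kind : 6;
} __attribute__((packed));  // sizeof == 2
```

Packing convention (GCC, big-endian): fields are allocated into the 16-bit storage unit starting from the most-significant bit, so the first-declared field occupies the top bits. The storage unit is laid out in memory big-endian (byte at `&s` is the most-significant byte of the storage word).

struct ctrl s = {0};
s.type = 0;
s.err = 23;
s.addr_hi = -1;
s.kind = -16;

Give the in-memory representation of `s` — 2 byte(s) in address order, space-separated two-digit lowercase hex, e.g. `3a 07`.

type (1b) val=0 bits=0x0 at bit 15: 0x0000
err (6b) val=23 bits=0x17 at bit 9: 0x2e00
addr_hi (3b) val=-1 bits=0x7 at bit 6: 0x2fc0
kind (6b) val=-16 bits=0x30 at bit 0: 0x2ff0
word = 0x2ff0 → big-endian bytes:
  [0]=0x2f  [1]=0xf0

2f f0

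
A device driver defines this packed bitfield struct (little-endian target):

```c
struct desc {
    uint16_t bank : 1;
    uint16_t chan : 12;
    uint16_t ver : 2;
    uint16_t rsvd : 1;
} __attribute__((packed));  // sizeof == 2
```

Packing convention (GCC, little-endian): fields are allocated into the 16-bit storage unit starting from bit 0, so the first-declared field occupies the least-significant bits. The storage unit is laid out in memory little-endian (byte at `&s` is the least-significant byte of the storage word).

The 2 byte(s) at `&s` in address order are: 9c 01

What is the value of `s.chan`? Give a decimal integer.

[0]=0x9c [1]=0x01 (little-endian) → word 0x019c
bank [0+:1] = (word>>0) & 0x1 = 0
chan [1+:12] = (word>>1) & 0xfff = 206  ←
ver [13+:2] = (word>>13) & 0x3 = 0
rsvd [15+:1] = (word>>15) & 0x1 = 0

206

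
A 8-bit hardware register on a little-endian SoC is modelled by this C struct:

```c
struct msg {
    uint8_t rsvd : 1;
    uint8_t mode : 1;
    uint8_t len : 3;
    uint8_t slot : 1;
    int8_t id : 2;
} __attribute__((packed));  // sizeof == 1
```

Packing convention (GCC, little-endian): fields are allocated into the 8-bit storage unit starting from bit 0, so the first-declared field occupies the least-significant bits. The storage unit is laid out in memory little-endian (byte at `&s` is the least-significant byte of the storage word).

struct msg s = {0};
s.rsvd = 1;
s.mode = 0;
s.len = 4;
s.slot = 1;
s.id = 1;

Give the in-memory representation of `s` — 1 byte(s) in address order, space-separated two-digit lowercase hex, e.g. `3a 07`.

71

rsvd:1 = 1 → 0x1 << 0 → word 0x01
mode:1 = 0 → 0x0 << 1 → word 0x01
len:3 = 4 → 0x4 << 2 → word 0x11
slot:1 = 1 → 0x1 << 5 → word 0x31
id:2 = 1 → 0x1 << 6 → word 0x71
word = 0x71 → little-endian bytes:
  [0]=0x71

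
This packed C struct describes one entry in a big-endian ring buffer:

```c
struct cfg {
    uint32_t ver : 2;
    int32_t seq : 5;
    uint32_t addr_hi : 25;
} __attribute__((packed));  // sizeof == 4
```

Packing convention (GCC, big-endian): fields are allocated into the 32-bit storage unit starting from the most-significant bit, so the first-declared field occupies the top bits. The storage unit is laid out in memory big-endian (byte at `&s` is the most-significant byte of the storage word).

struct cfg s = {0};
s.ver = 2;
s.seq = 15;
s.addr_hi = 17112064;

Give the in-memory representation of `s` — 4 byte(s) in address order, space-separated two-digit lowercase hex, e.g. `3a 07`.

[30+:2] ver=2 & 0x3 = 0x2; word=0x80000000
[25+:5] seq=15 & 0x1f = 0xf; word=0x9e000000
[0+:25] addr_hi=17112064 & 0x1ffffff = 0x1051c00; word=0x9f051c00
word = 0x9f051c00 → big-endian bytes:
  [0]=0x9f  [1]=0x05  [2]=0x1c  [3]=0x00

9f 05 1c 00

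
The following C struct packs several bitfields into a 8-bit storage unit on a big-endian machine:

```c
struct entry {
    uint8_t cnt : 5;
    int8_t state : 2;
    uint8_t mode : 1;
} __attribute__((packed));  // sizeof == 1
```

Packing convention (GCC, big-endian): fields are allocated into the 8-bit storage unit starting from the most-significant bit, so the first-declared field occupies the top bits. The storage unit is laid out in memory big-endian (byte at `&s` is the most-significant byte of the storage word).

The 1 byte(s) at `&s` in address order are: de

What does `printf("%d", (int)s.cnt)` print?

27

[0]=0xde (big-endian) → word 0xde
cnt:5 @ bit 3 → (0xde>>3)&0x1f = 0x1b  ←
state:2 @ bit 1 → (0xde>>1)&0x3 = 0x3
mode:1 @ bit 0 → (0xde>>0)&0x1 = 0x0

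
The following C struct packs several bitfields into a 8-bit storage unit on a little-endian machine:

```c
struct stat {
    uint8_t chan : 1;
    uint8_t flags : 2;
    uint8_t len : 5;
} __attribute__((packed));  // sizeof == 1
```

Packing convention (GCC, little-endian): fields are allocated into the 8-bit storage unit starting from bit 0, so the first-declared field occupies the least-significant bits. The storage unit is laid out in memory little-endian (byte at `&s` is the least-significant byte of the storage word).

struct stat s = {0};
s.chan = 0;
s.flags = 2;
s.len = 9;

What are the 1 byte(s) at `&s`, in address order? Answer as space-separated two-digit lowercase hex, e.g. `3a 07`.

chan:1 = 0 → 0x0 << 0 → word 0x00
flags:2 = 2 → 0x2 << 1 → word 0x04
len:5 = 9 → 0x9 << 3 → word 0x4c
word = 0x4c → little-endian bytes:
  [0]=0x4c

4c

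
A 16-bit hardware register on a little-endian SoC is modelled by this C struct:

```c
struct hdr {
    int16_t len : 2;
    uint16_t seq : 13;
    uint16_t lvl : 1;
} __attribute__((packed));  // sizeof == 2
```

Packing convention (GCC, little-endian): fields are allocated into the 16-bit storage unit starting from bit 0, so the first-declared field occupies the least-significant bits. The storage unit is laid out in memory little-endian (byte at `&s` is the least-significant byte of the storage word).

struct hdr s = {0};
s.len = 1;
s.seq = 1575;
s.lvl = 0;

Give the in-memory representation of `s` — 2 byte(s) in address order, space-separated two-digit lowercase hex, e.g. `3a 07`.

len:2 = 1 → 0x1 << 0 → word 0x0001
seq:13 = 1575 → 0x627 << 2 → word 0x189d
lvl:1 = 0 → 0x0 << 15 → word 0x189d
word = 0x189d → little-endian bytes:
  [0]=0x9d  [1]=0x18

9d 18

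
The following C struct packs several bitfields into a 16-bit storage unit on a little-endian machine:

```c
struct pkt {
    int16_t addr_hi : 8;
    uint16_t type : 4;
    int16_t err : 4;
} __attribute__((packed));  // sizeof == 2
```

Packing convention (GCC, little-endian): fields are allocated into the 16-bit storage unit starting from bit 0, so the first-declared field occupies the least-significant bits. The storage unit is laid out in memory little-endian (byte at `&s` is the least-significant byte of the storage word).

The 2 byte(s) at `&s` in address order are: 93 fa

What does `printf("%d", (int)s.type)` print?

[0]=0x93 [1]=0xfa (little-endian) → word 0xfa93
addr_hi [0+:8] = (word>>0) & 0xff = 147
type [8+:4] = (word>>8) & 0xf = 10  ←
err [12+:4] = (word>>12) & 0xf = 15

10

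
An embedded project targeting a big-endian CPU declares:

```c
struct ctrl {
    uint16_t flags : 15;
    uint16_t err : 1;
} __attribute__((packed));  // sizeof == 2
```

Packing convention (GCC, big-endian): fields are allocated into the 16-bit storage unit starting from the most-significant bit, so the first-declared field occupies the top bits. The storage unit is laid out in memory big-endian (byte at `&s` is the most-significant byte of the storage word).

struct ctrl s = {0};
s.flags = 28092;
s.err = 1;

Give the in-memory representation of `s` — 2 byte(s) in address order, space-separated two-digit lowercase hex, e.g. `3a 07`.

[1+:15] flags=28092 & 0x7fff = 0x6dbc; word=0xdb78
[0+:1] err=1 & 0x1 = 0x1; word=0xdb79
word = 0xdb79 → big-endian bytes:
  [0]=0xdb  [1]=0x79

db 79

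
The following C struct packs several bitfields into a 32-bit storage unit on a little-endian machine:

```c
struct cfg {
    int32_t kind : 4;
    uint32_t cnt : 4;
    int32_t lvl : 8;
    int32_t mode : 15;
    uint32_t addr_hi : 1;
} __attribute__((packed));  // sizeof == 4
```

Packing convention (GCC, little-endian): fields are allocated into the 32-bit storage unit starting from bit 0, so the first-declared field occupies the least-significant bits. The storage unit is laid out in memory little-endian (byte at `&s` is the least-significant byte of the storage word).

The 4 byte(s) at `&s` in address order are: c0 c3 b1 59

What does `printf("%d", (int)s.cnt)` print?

[0]=0xc0 [1]=0xc3 [2]=0xb1 [3]=0x59 (little-endian) → word 0x59b1c3c0
kind [0+:4] = (word>>0) & 0xf = 0
cnt [4+:4] = (word>>4) & 0xf = 12  ←
lvl [8+:8] = (word>>8) & 0xff = 195
mode [16+:15] = (word>>16) & 0x7fff = 22961
addr_hi [31+:1] = (word>>31) & 0x1 = 0

12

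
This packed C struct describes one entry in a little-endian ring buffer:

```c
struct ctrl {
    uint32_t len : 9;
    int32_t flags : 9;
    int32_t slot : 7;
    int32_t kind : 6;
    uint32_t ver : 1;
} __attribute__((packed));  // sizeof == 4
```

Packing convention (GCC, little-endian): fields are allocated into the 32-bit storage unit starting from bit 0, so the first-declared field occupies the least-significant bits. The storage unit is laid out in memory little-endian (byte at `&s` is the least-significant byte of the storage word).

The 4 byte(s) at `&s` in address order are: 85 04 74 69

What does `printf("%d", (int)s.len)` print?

[0]=0x85 [1]=0x04 [2]=0x74 [3]=0x69 (little-endian) → word 0x69740485
len [0+:9] = (word>>0) & 0x1ff = 133  ←
flags [9+:9] = (word>>9) & 0x1ff = 2
slot [18+:7] = (word>>18) & 0x7f = 93
kind [25+:6] = (word>>25) & 0x3f = 52
ver [31+:1] = (word>>31) & 0x1 = 0

133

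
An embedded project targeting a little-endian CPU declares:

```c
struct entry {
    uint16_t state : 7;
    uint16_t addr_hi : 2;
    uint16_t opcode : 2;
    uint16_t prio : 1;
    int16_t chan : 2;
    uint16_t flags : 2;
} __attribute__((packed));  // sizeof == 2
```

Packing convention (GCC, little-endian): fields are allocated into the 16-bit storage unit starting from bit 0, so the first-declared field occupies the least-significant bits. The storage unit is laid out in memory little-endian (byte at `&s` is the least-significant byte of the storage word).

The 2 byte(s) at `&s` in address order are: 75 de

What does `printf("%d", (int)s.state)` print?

117

[0]=0x75 [1]=0xde (little-endian) → word 0xde75
state:7 @ bit 0 → (0xde75>>0)&0x7f = 0x75  ←
addr_hi:2 @ bit 7 → (0xde75>>7)&0x3 = 0x0
opcode:2 @ bit 9 → (0xde75>>9)&0x3 = 0x3
prio:1 @ bit 11 → (0xde75>>11)&0x1 = 0x1
chan:2 @ bit 12 → (0xde75>>12)&0x3 = 0x1
flags:2 @ bit 14 → (0xde75>>14)&0x3 = 0x3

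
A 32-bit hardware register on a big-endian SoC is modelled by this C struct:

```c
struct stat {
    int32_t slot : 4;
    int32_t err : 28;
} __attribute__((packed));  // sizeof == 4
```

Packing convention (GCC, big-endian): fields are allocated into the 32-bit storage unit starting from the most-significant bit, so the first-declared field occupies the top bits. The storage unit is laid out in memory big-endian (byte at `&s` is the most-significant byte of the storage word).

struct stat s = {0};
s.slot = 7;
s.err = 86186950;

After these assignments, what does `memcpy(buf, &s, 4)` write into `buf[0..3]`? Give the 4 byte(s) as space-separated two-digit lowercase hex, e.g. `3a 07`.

75 23 1b c6

slot (4b) val=7 bits=0x7 at bit 28: 0x70000000
err (28b) val=86186950 bits=0x5231bc6 at bit 0: 0x75231bc6
word = 0x75231bc6 → big-endian bytes:
  [0]=0x75  [1]=0x23  [2]=0x1b  [3]=0xc6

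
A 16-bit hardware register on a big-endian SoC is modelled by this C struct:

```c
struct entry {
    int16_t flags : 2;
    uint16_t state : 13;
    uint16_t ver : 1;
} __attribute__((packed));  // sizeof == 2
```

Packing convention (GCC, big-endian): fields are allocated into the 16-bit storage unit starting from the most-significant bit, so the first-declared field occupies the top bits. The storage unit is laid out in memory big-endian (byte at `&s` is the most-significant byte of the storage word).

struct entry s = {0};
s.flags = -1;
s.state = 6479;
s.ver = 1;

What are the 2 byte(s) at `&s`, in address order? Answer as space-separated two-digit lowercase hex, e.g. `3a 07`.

[14+:2] flags=-1 & 0x3 = 0x3; word=0xc000
[1+:13] state=6479 & 0x1fff = 0x194f; word=0xf29e
[0+:1] ver=1 & 0x1 = 0x1; word=0xf29f
word = 0xf29f → big-endian bytes:
  [0]=0xf2  [1]=0x9f

f2 9f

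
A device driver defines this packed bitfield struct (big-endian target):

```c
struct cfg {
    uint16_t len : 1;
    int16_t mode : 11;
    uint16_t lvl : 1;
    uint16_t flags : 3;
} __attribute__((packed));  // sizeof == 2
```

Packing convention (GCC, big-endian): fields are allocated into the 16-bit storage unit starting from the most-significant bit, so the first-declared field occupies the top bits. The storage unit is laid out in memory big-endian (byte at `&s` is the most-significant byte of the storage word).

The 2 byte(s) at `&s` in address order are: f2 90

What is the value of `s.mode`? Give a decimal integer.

-215

[0]=0xf2 [1]=0x90 (big-endian) → word 0xf290
len [15+:1] = (word>>15) & 0x1 = 1
mode [4+:11] = (word>>4) & 0x7ff = 1833  ←
lvl [3+:1] = (word>>3) & 0x1 = 0
flags [0+:3] = (word>>0) & 0x7 = 0
mode signed 11b, MSB=1: 1833 - 2048 = -215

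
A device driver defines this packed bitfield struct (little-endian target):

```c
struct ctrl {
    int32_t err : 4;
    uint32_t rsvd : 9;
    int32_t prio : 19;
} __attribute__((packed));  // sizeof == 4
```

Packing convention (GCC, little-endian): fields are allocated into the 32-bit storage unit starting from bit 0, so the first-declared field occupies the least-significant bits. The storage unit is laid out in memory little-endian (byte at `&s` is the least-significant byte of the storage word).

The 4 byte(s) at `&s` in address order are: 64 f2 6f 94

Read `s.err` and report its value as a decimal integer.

[0]=0x64 [1]=0xf2 [2]=0x6f [3]=0x94 (little-endian) → word 0x946ff264
err:4 @ bit 0 → (0x946ff264>>0)&0xf = 0x4  ←
rsvd:9 @ bit 4 → (0x946ff264>>4)&0x1ff = 0x126
prio:19 @ bit 13 → (0x946ff264>>13)&0x7ffff = 0x4a37f
err signed 4b, MSB=0: value = 4

4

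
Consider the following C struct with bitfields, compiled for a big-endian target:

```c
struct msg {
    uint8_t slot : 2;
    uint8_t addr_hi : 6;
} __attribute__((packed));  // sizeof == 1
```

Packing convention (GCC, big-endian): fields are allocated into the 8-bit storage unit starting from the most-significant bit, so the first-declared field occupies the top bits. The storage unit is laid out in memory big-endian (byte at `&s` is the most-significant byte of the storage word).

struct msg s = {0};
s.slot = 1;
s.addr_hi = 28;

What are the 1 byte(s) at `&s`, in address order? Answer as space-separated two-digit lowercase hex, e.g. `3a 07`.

[6+:2] slot=1 & 0x3 = 0x1; word=0x40
[0+:6] addr_hi=28 & 0x3f = 0x1c; word=0x5c
word = 0x5c → big-endian bytes:
  [0]=0x5c

5c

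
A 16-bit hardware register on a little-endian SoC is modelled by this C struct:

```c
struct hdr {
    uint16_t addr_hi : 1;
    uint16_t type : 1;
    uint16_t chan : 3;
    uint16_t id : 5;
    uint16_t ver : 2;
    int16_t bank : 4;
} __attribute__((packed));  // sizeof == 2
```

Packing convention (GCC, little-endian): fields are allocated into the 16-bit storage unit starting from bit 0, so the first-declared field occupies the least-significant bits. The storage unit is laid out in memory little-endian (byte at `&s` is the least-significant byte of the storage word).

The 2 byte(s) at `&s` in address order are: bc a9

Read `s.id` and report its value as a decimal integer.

[0]=0xbc [1]=0xa9 (little-endian) → word 0xa9bc
addr_hi [0+:1] = (word>>0) & 0x1 = 0
type [1+:1] = (word>>1) & 0x1 = 0
chan [2+:3] = (word>>2) & 0x7 = 7
id [5+:5] = (word>>5) & 0x1f = 13  ←
ver [10+:2] = (word>>10) & 0x3 = 2
bank [12+:4] = (word>>12) & 0xf = 10

13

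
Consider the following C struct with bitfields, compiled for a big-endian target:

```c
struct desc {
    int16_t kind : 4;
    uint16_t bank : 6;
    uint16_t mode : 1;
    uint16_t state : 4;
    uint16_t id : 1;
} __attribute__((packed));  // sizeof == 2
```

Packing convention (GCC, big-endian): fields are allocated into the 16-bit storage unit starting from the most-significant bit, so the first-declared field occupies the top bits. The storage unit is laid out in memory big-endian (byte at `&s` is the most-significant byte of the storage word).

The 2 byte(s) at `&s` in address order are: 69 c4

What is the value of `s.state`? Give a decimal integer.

[0]=0x69 [1]=0xc4 (big-endian) → word 0x69c4
kind [12+:4] = (word>>12) & 0xf = 6
bank [6+:6] = (word>>6) & 0x3f = 39
mode [5+:1] = (word>>5) & 0x1 = 0
state [1+:4] = (word>>1) & 0xf = 2  ←
id [0+:1] = (word>>0) & 0x1 = 0

2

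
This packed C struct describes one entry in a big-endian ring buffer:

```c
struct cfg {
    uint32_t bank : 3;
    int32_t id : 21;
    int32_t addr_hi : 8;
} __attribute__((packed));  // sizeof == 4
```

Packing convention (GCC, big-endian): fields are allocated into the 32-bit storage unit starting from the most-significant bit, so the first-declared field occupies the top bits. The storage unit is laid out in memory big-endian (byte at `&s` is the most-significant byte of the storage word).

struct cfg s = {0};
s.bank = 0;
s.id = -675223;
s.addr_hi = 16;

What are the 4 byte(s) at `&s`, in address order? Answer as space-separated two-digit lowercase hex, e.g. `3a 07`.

15 b2 69 10

bank (3b) val=0 bits=0x0 at bit 29: 0x00000000
id (21b) val=-675223 bits=0x15b269 at bit 8: 0x15b26900
addr_hi (8b) val=16 bits=0x10 at bit 0: 0x15b26910
word = 0x15b26910 → big-endian bytes:
  [0]=0x15  [1]=0xb2  [2]=0x69  [3]=0x10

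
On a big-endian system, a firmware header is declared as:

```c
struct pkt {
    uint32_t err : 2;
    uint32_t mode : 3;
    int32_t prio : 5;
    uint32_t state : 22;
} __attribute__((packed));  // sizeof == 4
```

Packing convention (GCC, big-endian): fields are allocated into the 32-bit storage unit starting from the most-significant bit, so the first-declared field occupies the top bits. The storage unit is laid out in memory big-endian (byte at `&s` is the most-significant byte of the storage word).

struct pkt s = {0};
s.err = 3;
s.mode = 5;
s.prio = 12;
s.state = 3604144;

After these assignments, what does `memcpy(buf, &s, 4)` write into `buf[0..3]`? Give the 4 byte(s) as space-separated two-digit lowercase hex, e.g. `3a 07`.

[30+:2] err=3 & 0x3 = 0x3; word=0xc0000000
[27+:3] mode=5 & 0x7 = 0x5; word=0xe8000000
[22+:5] prio=12 & 0x1f = 0xc; word=0xeb000000
[0+:22] state=3604144 & 0x3fffff = 0x36feb0; word=0xeb36feb0
word = 0xeb36feb0 → big-endian bytes:
  [0]=0xeb  [1]=0x36  [2]=0xfe  [3]=0xb0

eb 36 fe b0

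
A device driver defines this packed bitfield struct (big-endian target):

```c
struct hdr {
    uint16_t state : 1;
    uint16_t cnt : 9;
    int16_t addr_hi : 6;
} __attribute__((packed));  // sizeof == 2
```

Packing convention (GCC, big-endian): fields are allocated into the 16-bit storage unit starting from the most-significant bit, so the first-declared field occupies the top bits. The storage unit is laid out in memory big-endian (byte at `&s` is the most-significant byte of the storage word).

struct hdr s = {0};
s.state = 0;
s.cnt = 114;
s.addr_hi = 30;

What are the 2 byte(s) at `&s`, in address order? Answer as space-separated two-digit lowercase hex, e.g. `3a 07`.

[15+:1] state=0 & 0x1 = 0x0; word=0x0000
[6+:9] cnt=114 & 0x1ff = 0x72; word=0x1c80
[0+:6] addr_hi=30 & 0x3f = 0x1e; word=0x1c9e
word = 0x1c9e → big-endian bytes:
  [0]=0x1c  [1]=0x9e

1c 9e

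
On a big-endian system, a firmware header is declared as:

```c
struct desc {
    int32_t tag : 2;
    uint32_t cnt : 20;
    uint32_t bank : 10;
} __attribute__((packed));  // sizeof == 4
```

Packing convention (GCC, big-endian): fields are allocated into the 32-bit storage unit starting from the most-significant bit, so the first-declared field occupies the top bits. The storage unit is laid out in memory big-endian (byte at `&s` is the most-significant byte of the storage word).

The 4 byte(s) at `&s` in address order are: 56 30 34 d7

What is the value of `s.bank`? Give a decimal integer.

215

[0]=0x56 [1]=0x30 [2]=0x34 [3]=0xd7 (big-endian) → word 0x563034d7
tag:2 @ bit 30 → (0x563034d7>>30)&0x3 = 0x1
cnt:20 @ bit 10 → (0x563034d7>>10)&0xfffff = 0x58c0d
bank:10 @ bit 0 → (0x563034d7>>0)&0x3ff = 0xd7  ←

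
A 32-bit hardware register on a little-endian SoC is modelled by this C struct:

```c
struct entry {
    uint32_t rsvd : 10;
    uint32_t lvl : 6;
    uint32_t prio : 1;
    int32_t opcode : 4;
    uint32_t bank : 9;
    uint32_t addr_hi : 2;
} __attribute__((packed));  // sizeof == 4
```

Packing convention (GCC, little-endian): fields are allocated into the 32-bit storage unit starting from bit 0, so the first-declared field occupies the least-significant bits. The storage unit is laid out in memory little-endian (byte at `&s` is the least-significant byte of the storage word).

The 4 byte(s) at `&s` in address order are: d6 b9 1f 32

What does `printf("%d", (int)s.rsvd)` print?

470

[0]=0xd6 [1]=0xb9 [2]=0x1f [3]=0x32 (little-endian) → word 0x321fb9d6
rsvd:10 @ bit 0 → (0x321fb9d6>>0)&0x3ff = 0x1d6  ←
lvl:6 @ bit 10 → (0x321fb9d6>>10)&0x3f = 0x2e
prio:1 @ bit 16 → (0x321fb9d6>>16)&0x1 = 0x1
opcode:4 @ bit 17 → (0x321fb9d6>>17)&0xf = 0xf
bank:9 @ bit 21 → (0x321fb9d6>>21)&0x1ff = 0x190
addr_hi:2 @ bit 30 → (0x321fb9d6>>30)&0x3 = 0x0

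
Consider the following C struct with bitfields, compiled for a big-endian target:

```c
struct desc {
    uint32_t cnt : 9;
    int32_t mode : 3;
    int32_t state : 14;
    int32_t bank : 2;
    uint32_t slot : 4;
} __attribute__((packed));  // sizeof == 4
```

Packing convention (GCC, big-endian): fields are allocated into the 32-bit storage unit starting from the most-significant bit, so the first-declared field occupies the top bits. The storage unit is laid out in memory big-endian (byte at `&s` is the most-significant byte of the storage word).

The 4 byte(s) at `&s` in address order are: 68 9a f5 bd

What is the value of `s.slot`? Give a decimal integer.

[0]=0x68 [1]=0x9a [2]=0xf5 [3]=0xbd (big-endian) → word 0x689af5bd
cnt [23+:9] = (word>>23) & 0x1ff = 209
mode [20+:3] = (word>>20) & 0x7 = 1
state [6+:14] = (word>>6) & 0x3fff = 11222
bank [4+:2] = (word>>4) & 0x3 = 3
slot [0+:4] = (word>>0) & 0xf = 13  ←

13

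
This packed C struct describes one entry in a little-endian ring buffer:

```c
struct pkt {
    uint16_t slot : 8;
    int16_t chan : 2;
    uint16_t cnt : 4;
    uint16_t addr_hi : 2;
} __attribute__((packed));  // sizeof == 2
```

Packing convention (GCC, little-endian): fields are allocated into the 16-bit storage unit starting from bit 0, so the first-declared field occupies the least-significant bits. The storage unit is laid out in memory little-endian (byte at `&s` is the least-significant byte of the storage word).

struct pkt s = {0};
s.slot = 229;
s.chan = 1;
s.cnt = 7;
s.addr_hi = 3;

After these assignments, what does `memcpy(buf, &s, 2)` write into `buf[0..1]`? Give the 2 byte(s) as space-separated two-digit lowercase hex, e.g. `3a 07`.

e5 dd

slot:8 = 229 → 0xe5 << 0 → word 0x00e5
chan:2 = 1 → 0x1 << 8 → word 0x01e5
cnt:4 = 7 → 0x7 << 10 → word 0x1de5
addr_hi:2 = 3 → 0x3 << 14 → word 0xdde5
word = 0xdde5 → little-endian bytes:
  [0]=0xe5  [1]=0xdd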